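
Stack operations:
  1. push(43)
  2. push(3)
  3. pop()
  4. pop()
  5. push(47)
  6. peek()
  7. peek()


push(43) -> [43]
push(3) -> [43, 3]
pop()->3, [43]
pop()->43, []
push(47) -> [47]
peek()->47
peek()->47

Final stack: [47]


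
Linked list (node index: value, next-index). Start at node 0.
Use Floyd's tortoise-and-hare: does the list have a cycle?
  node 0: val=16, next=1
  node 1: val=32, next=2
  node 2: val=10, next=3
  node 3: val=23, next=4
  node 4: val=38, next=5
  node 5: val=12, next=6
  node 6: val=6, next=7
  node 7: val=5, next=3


Floyd's tortoise (slow, +1) and hare (fast, +2):
  init: slow=0, fast=0
  step 1: slow=1, fast=2
  step 2: slow=2, fast=4
  step 3: slow=3, fast=6
  step 4: slow=4, fast=3
  step 5: slow=5, fast=5
  slow == fast at node 5: cycle detected

Cycle: yes


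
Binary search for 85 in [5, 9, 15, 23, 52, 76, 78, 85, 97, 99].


Step 1: lo=0, hi=9, mid=4, val=52
Step 2: lo=5, hi=9, mid=7, val=85

Found at index 7


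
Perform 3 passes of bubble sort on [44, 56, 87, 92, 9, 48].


Initial: [44, 56, 87, 92, 9, 48]
Pass 1: [44, 56, 87, 9, 48, 92] (2 swaps)
Pass 2: [44, 56, 9, 48, 87, 92] (2 swaps)
Pass 3: [44, 9, 48, 56, 87, 92] (2 swaps)

After 3 passes: [44, 9, 48, 56, 87, 92]


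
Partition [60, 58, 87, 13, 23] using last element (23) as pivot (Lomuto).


Pivot: 23
  13 <= 23: swap -> [13, 58, 87, 60, 23]
Place pivot at 1: [13, 23, 87, 60, 58]

Partitioned: [13, 23, 87, 60, 58]


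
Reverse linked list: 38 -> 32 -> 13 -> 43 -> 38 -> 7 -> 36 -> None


Step 1: curr=38, set curr.next=prev(None) | reversed so far: 38
Step 2: curr=32, set curr.next=prev(38) | reversed so far: 32 -> 38
Step 3: curr=13, set curr.next=prev(32) | reversed so far: 13 -> 32 -> 38
Step 4: curr=43, set curr.next=prev(13) | reversed so far: 43 -> 13 -> 32 -> 38
Step 5: curr=38, set curr.next=prev(43) | reversed so far: 38 -> 43 -> 13 -> 32 -> 38
Step 6: curr=7, set curr.next=prev(38) | reversed so far: 7 -> 38 -> 43 -> 13 -> 32 -> 38
Step 7: curr=36, set curr.next=prev(7) | reversed so far: 36 -> 7 -> 38 -> 43 -> 13 -> 32 -> 38

36 -> 7 -> 38 -> 43 -> 13 -> 32 -> 38 -> None


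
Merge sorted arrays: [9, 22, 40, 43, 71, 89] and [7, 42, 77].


Take 7 from B
Take 9 from A
Take 22 from A
Take 40 from A
Take 42 from B
Take 43 from A
Take 71 from A
Take 77 from B

Merged: [7, 9, 22, 40, 42, 43, 71, 77, 89]


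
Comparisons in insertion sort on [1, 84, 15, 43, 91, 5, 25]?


Algorithm: insertion sort
Input: [1, 84, 15, 43, 91, 5, 25]
Sorted: [1, 5, 15, 25, 43, 84, 91]

15


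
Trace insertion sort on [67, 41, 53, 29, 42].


Initial: [67, 41, 53, 29, 42]
Insert 41: [41, 67, 53, 29, 42]
Insert 53: [41, 53, 67, 29, 42]
Insert 29: [29, 41, 53, 67, 42]
Insert 42: [29, 41, 42, 53, 67]

Sorted: [29, 41, 42, 53, 67]


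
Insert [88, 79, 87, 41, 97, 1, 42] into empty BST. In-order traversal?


Insert 88: root
Insert 79: L from 88
Insert 87: L from 88 -> R from 79
Insert 41: L from 88 -> L from 79
Insert 97: R from 88
Insert 1: L from 88 -> L from 79 -> L from 41
Insert 42: L from 88 -> L from 79 -> R from 41

In-order: [1, 41, 42, 79, 87, 88, 97]


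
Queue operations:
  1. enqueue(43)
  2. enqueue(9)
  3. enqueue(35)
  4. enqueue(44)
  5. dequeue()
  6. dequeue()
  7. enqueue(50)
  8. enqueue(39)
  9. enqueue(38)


enqueue(43) -> [43]
enqueue(9) -> [43, 9]
enqueue(35) -> [43, 9, 35]
enqueue(44) -> [43, 9, 35, 44]
dequeue()->43, [9, 35, 44]
dequeue()->9, [35, 44]
enqueue(50) -> [35, 44, 50]
enqueue(39) -> [35, 44, 50, 39]
enqueue(38) -> [35, 44, 50, 39, 38]

Final queue: [35, 44, 50, 39, 38]


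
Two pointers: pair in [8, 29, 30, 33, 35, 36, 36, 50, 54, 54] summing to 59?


lo=0(8)+hi=9(54)=62
lo=0(8)+hi=8(54)=62
lo=0(8)+hi=7(50)=58
lo=1(29)+hi=7(50)=79
lo=1(29)+hi=6(36)=65
lo=1(29)+hi=5(36)=65
lo=1(29)+hi=4(35)=64
lo=1(29)+hi=3(33)=62
lo=1(29)+hi=2(30)=59

Yes: 29+30=59


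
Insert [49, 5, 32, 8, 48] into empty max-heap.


Insert 49: [49]
Insert 5: [49, 5]
Insert 32: [49, 5, 32]
Insert 8: [49, 8, 32, 5]
Insert 48: [49, 48, 32, 5, 8]

Final heap: [49, 48, 32, 5, 8]


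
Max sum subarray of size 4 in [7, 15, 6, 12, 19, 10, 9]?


[0:4]: 40
[1:5]: 52
[2:6]: 47
[3:7]: 50

Max: 52 at [1:5]


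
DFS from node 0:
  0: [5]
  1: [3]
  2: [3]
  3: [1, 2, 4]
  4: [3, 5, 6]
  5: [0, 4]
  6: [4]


Visit 0, push [5]
Visit 5, push [4]
Visit 4, push [6, 3]
Visit 3, push [2, 1]
Visit 1, push []
Visit 2, push []
Visit 6, push []

DFS order: [0, 5, 4, 3, 1, 2, 6]


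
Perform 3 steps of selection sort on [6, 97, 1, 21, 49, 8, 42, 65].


Initial: [6, 97, 1, 21, 49, 8, 42, 65]
Step 1: min=1 at 2
  Swap: [1, 97, 6, 21, 49, 8, 42, 65]
Step 2: min=6 at 2
  Swap: [1, 6, 97, 21, 49, 8, 42, 65]
Step 3: min=8 at 5
  Swap: [1, 6, 8, 21, 49, 97, 42, 65]

After 3 steps: [1, 6, 8, 21, 49, 97, 42, 65]


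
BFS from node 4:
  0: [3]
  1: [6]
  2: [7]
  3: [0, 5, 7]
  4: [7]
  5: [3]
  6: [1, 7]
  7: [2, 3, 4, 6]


Visit 4, enqueue [7]
Visit 7, enqueue [2, 3, 6]
Visit 2, enqueue []
Visit 3, enqueue [0, 5]
Visit 6, enqueue [1]
Visit 0, enqueue []
Visit 5, enqueue []
Visit 1, enqueue []

BFS order: [4, 7, 2, 3, 6, 0, 5, 1]


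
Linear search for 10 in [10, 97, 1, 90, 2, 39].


i=0: 10==10 found!

Found at 0, 1 comps


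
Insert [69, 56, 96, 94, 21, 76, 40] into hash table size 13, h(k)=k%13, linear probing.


Insert 69: h=4 -> slot 4
Insert 56: h=4, 1 probes -> slot 5
Insert 96: h=5, 1 probes -> slot 6
Insert 94: h=3 -> slot 3
Insert 21: h=8 -> slot 8
Insert 76: h=11 -> slot 11
Insert 40: h=1 -> slot 1

Table: [None, 40, None, 94, 69, 56, 96, None, 21, None, None, 76, None]


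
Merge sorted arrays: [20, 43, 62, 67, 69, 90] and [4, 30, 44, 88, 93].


Take 4 from B
Take 20 from A
Take 30 from B
Take 43 from A
Take 44 from B
Take 62 from A
Take 67 from A
Take 69 from A
Take 88 from B
Take 90 from A

Merged: [4, 20, 30, 43, 44, 62, 67, 69, 88, 90, 93]


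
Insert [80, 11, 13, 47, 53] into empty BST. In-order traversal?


Insert 80: root
Insert 11: L from 80
Insert 13: L from 80 -> R from 11
Insert 47: L from 80 -> R from 11 -> R from 13
Insert 53: L from 80 -> R from 11 -> R from 13 -> R from 47

In-order: [11, 13, 47, 53, 80]


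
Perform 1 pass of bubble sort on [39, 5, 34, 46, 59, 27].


Initial: [39, 5, 34, 46, 59, 27]
Pass 1: [5, 34, 39, 46, 27, 59] (3 swaps)

After 1 pass: [5, 34, 39, 46, 27, 59]


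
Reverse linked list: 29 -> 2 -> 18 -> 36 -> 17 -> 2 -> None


Step 1: curr=29, set curr.next=prev(None) | reversed so far: 29
Step 2: curr=2, set curr.next=prev(29) | reversed so far: 2 -> 29
Step 3: curr=18, set curr.next=prev(2) | reversed so far: 18 -> 2 -> 29
Step 4: curr=36, set curr.next=prev(18) | reversed so far: 36 -> 18 -> 2 -> 29
Step 5: curr=17, set curr.next=prev(36) | reversed so far: 17 -> 36 -> 18 -> 2 -> 29
Step 6: curr=2, set curr.next=prev(17) | reversed so far: 2 -> 17 -> 36 -> 18 -> 2 -> 29

2 -> 17 -> 36 -> 18 -> 2 -> 29 -> None


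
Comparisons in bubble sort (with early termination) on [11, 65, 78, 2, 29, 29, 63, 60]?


Algorithm: bubble sort (with early termination)
Input: [11, 65, 78, 2, 29, 29, 63, 60]
Sorted: [2, 11, 29, 29, 60, 63, 65, 78]

22


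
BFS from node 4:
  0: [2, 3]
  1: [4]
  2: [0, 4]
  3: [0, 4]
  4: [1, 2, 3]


Visit 4, enqueue [1, 2, 3]
Visit 1, enqueue []
Visit 2, enqueue [0]
Visit 3, enqueue []
Visit 0, enqueue []

BFS order: [4, 1, 2, 3, 0]


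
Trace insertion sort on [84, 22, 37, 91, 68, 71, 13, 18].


Initial: [84, 22, 37, 91, 68, 71, 13, 18]
Insert 22: [22, 84, 37, 91, 68, 71, 13, 18]
Insert 37: [22, 37, 84, 91, 68, 71, 13, 18]
Insert 91: [22, 37, 84, 91, 68, 71, 13, 18]
Insert 68: [22, 37, 68, 84, 91, 71, 13, 18]
Insert 71: [22, 37, 68, 71, 84, 91, 13, 18]
Insert 13: [13, 22, 37, 68, 71, 84, 91, 18]
Insert 18: [13, 18, 22, 37, 68, 71, 84, 91]

Sorted: [13, 18, 22, 37, 68, 71, 84, 91]


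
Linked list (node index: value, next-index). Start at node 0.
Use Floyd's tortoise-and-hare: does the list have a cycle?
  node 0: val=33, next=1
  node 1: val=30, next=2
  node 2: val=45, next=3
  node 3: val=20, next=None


Floyd's tortoise (slow, +1) and hare (fast, +2):
  init: slow=0, fast=0
  step 1: slow=1, fast=2
  step 2: fast 2->3->None, no cycle

Cycle: no


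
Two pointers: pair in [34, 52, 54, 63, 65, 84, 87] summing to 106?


lo=0(34)+hi=6(87)=121
lo=0(34)+hi=5(84)=118
lo=0(34)+hi=4(65)=99
lo=1(52)+hi=4(65)=117
lo=1(52)+hi=3(63)=115
lo=1(52)+hi=2(54)=106

Yes: 52+54=106


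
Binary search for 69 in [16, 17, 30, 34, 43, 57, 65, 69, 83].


Step 1: lo=0, hi=8, mid=4, val=43
Step 2: lo=5, hi=8, mid=6, val=65
Step 3: lo=7, hi=8, mid=7, val=69

Found at index 7


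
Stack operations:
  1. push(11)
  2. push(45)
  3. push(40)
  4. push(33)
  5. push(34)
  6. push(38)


push(11) -> [11]
push(45) -> [11, 45]
push(40) -> [11, 45, 40]
push(33) -> [11, 45, 40, 33]
push(34) -> [11, 45, 40, 33, 34]
push(38) -> [11, 45, 40, 33, 34, 38]

Final stack: [11, 45, 40, 33, 34, 38]


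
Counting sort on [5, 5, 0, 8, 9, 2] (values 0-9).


Input: [5, 5, 0, 8, 9, 2]
Counts: [1, 0, 1, 0, 0, 2, 0, 0, 1, 1]

Sorted: [0, 2, 5, 5, 8, 9]


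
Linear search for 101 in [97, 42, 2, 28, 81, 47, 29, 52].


i=0: 97!=101
i=1: 42!=101
i=2: 2!=101
i=3: 28!=101
i=4: 81!=101
i=5: 47!=101
i=6: 29!=101
i=7: 52!=101

Not found, 8 comps


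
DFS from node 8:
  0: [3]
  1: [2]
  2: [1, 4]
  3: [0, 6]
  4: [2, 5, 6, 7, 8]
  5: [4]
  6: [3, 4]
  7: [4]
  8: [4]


Visit 8, push [4]
Visit 4, push [7, 6, 5, 2]
Visit 2, push [1]
Visit 1, push []
Visit 5, push []
Visit 6, push [3]
Visit 3, push [0]
Visit 0, push []
Visit 7, push []

DFS order: [8, 4, 2, 1, 5, 6, 3, 0, 7]


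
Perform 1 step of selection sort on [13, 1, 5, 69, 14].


Initial: [13, 1, 5, 69, 14]
Step 1: min=1 at 1
  Swap: [1, 13, 5, 69, 14]

After 1 step: [1, 13, 5, 69, 14]


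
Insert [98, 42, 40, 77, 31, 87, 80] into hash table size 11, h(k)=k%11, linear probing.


Insert 98: h=10 -> slot 10
Insert 42: h=9 -> slot 9
Insert 40: h=7 -> slot 7
Insert 77: h=0 -> slot 0
Insert 31: h=9, 3 probes -> slot 1
Insert 87: h=10, 3 probes -> slot 2
Insert 80: h=3 -> slot 3

Table: [77, 31, 87, 80, None, None, None, 40, None, 42, 98]


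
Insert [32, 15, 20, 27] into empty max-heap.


Insert 32: [32]
Insert 15: [32, 15]
Insert 20: [32, 15, 20]
Insert 27: [32, 27, 20, 15]

Final heap: [32, 27, 20, 15]


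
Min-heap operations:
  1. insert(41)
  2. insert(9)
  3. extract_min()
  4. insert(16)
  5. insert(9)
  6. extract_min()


insert(41) -> [41]
insert(9) -> [9, 41]
extract_min()->9, [41]
insert(16) -> [16, 41]
insert(9) -> [9, 41, 16]
extract_min()->9, [16, 41]

Final heap: [16, 41]


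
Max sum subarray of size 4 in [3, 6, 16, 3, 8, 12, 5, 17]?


[0:4]: 28
[1:5]: 33
[2:6]: 39
[3:7]: 28
[4:8]: 42

Max: 42 at [4:8]


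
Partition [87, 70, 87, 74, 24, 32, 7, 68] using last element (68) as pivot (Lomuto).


Pivot: 68
  24 <= 68: swap -> [24, 70, 87, 74, 87, 32, 7, 68]
  32 <= 68: swap -> [24, 32, 87, 74, 87, 70, 7, 68]
  7 <= 68: swap -> [24, 32, 7, 74, 87, 70, 87, 68]
Place pivot at 3: [24, 32, 7, 68, 87, 70, 87, 74]

Partitioned: [24, 32, 7, 68, 87, 70, 87, 74]


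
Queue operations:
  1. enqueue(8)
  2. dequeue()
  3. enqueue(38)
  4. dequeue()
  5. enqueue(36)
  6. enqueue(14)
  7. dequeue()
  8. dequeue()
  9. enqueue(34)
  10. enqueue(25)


enqueue(8) -> [8]
dequeue()->8, []
enqueue(38) -> [38]
dequeue()->38, []
enqueue(36) -> [36]
enqueue(14) -> [36, 14]
dequeue()->36, [14]
dequeue()->14, []
enqueue(34) -> [34]
enqueue(25) -> [34, 25]

Final queue: [34, 25]


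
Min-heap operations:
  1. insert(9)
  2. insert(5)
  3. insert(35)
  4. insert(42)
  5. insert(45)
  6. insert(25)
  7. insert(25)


insert(9) -> [9]
insert(5) -> [5, 9]
insert(35) -> [5, 9, 35]
insert(42) -> [5, 9, 35, 42]
insert(45) -> [5, 9, 35, 42, 45]
insert(25) -> [5, 9, 25, 42, 45, 35]
insert(25) -> [5, 9, 25, 42, 45, 35, 25]

Final heap: [5, 9, 25, 42, 45, 35, 25]


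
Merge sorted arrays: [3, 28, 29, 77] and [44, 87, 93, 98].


Take 3 from A
Take 28 from A
Take 29 from A
Take 44 from B
Take 77 from A

Merged: [3, 28, 29, 44, 77, 87, 93, 98]


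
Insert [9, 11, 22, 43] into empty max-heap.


Insert 9: [9]
Insert 11: [11, 9]
Insert 22: [22, 9, 11]
Insert 43: [43, 22, 11, 9]

Final heap: [43, 22, 11, 9]


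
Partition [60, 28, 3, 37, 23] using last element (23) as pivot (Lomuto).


Pivot: 23
  3 <= 23: swap -> [3, 28, 60, 37, 23]
Place pivot at 1: [3, 23, 60, 37, 28]

Partitioned: [3, 23, 60, 37, 28]


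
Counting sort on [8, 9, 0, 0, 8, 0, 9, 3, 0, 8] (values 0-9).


Input: [8, 9, 0, 0, 8, 0, 9, 3, 0, 8]
Counts: [4, 0, 0, 1, 0, 0, 0, 0, 3, 2]

Sorted: [0, 0, 0, 0, 3, 8, 8, 8, 9, 9]


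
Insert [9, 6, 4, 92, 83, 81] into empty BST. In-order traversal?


Insert 9: root
Insert 6: L from 9
Insert 4: L from 9 -> L from 6
Insert 92: R from 9
Insert 83: R from 9 -> L from 92
Insert 81: R from 9 -> L from 92 -> L from 83

In-order: [4, 6, 9, 81, 83, 92]


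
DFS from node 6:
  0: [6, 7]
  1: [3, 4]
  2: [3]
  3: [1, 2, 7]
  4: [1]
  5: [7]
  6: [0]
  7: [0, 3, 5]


Visit 6, push [0]
Visit 0, push [7]
Visit 7, push [5, 3]
Visit 3, push [2, 1]
Visit 1, push [4]
Visit 4, push []
Visit 2, push []
Visit 5, push []

DFS order: [6, 0, 7, 3, 1, 4, 2, 5]


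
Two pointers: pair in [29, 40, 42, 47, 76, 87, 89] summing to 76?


lo=0(29)+hi=6(89)=118
lo=0(29)+hi=5(87)=116
lo=0(29)+hi=4(76)=105
lo=0(29)+hi=3(47)=76

Yes: 29+47=76


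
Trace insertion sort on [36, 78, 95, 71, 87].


Initial: [36, 78, 95, 71, 87]
Insert 78: [36, 78, 95, 71, 87]
Insert 95: [36, 78, 95, 71, 87]
Insert 71: [36, 71, 78, 95, 87]
Insert 87: [36, 71, 78, 87, 95]

Sorted: [36, 71, 78, 87, 95]


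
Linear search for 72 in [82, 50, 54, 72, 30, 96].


i=0: 82!=72
i=1: 50!=72
i=2: 54!=72
i=3: 72==72 found!

Found at 3, 4 comps


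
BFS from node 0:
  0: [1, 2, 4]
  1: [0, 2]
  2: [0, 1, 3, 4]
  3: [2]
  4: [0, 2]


Visit 0, enqueue [1, 2, 4]
Visit 1, enqueue []
Visit 2, enqueue [3]
Visit 4, enqueue []
Visit 3, enqueue []

BFS order: [0, 1, 2, 4, 3]


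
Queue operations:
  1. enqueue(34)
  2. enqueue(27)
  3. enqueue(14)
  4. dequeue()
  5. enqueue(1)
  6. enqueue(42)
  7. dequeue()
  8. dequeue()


enqueue(34) -> [34]
enqueue(27) -> [34, 27]
enqueue(14) -> [34, 27, 14]
dequeue()->34, [27, 14]
enqueue(1) -> [27, 14, 1]
enqueue(42) -> [27, 14, 1, 42]
dequeue()->27, [14, 1, 42]
dequeue()->14, [1, 42]

Final queue: [1, 42]


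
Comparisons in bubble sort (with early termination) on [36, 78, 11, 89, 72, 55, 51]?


Algorithm: bubble sort (with early termination)
Input: [36, 78, 11, 89, 72, 55, 51]
Sorted: [11, 36, 51, 55, 72, 78, 89]

20


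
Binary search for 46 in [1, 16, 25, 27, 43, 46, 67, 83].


Step 1: lo=0, hi=7, mid=3, val=27
Step 2: lo=4, hi=7, mid=5, val=46

Found at index 5


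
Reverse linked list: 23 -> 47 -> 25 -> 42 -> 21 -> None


Step 1: curr=23, set curr.next=prev(None) | reversed so far: 23
Step 2: curr=47, set curr.next=prev(23) | reversed so far: 47 -> 23
Step 3: curr=25, set curr.next=prev(47) | reversed so far: 25 -> 47 -> 23
Step 4: curr=42, set curr.next=prev(25) | reversed so far: 42 -> 25 -> 47 -> 23
Step 5: curr=21, set curr.next=prev(42) | reversed so far: 21 -> 42 -> 25 -> 47 -> 23

21 -> 42 -> 25 -> 47 -> 23 -> None


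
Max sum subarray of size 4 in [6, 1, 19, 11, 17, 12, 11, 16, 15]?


[0:4]: 37
[1:5]: 48
[2:6]: 59
[3:7]: 51
[4:8]: 56
[5:9]: 54

Max: 59 at [2:6]


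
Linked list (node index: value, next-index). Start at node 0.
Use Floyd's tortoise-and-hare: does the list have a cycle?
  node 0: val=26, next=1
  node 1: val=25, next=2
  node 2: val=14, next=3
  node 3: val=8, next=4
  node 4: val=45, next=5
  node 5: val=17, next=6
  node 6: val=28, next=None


Floyd's tortoise (slow, +1) and hare (fast, +2):
  init: slow=0, fast=0
  step 1: slow=1, fast=2
  step 2: slow=2, fast=4
  step 3: slow=3, fast=6
  step 4: fast -> None, no cycle

Cycle: no


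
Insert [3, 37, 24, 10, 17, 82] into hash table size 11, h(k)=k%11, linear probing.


Insert 3: h=3 -> slot 3
Insert 37: h=4 -> slot 4
Insert 24: h=2 -> slot 2
Insert 10: h=10 -> slot 10
Insert 17: h=6 -> slot 6
Insert 82: h=5 -> slot 5

Table: [None, None, 24, 3, 37, 82, 17, None, None, None, 10]


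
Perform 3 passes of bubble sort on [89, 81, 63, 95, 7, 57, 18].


Initial: [89, 81, 63, 95, 7, 57, 18]
Pass 1: [81, 63, 89, 7, 57, 18, 95] (5 swaps)
Pass 2: [63, 81, 7, 57, 18, 89, 95] (4 swaps)
Pass 3: [63, 7, 57, 18, 81, 89, 95] (3 swaps)

After 3 passes: [63, 7, 57, 18, 81, 89, 95]


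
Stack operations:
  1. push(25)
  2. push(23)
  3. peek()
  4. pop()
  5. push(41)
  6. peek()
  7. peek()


push(25) -> [25]
push(23) -> [25, 23]
peek()->23
pop()->23, [25]
push(41) -> [25, 41]
peek()->41
peek()->41

Final stack: [25, 41]


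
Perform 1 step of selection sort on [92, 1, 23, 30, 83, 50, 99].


Initial: [92, 1, 23, 30, 83, 50, 99]
Step 1: min=1 at 1
  Swap: [1, 92, 23, 30, 83, 50, 99]

After 1 step: [1, 92, 23, 30, 83, 50, 99]


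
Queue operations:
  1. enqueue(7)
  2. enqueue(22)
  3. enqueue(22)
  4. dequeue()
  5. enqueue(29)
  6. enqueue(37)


enqueue(7) -> [7]
enqueue(22) -> [7, 22]
enqueue(22) -> [7, 22, 22]
dequeue()->7, [22, 22]
enqueue(29) -> [22, 22, 29]
enqueue(37) -> [22, 22, 29, 37]

Final queue: [22, 22, 29, 37]


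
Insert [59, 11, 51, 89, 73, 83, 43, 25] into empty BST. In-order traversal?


Insert 59: root
Insert 11: L from 59
Insert 51: L from 59 -> R from 11
Insert 89: R from 59
Insert 73: R from 59 -> L from 89
Insert 83: R from 59 -> L from 89 -> R from 73
Insert 43: L from 59 -> R from 11 -> L from 51
Insert 25: L from 59 -> R from 11 -> L from 51 -> L from 43

In-order: [11, 25, 43, 51, 59, 73, 83, 89]


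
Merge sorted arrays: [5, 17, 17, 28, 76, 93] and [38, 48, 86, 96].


Take 5 from A
Take 17 from A
Take 17 from A
Take 28 from A
Take 38 from B
Take 48 from B
Take 76 from A
Take 86 from B
Take 93 from A

Merged: [5, 17, 17, 28, 38, 48, 76, 86, 93, 96]


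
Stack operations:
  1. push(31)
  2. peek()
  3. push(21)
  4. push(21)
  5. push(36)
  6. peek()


push(31) -> [31]
peek()->31
push(21) -> [31, 21]
push(21) -> [31, 21, 21]
push(36) -> [31, 21, 21, 36]
peek()->36

Final stack: [31, 21, 21, 36]


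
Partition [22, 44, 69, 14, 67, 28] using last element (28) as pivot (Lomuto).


Pivot: 28
  22 <= 28: advance i (no swap)
  14 <= 28: swap -> [22, 14, 69, 44, 67, 28]
Place pivot at 2: [22, 14, 28, 44, 67, 69]

Partitioned: [22, 14, 28, 44, 67, 69]


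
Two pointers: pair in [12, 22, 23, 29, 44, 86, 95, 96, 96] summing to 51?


lo=0(12)+hi=8(96)=108
lo=0(12)+hi=7(96)=108
lo=0(12)+hi=6(95)=107
lo=0(12)+hi=5(86)=98
lo=0(12)+hi=4(44)=56
lo=0(12)+hi=3(29)=41
lo=1(22)+hi=3(29)=51

Yes: 22+29=51


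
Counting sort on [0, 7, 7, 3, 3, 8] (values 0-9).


Input: [0, 7, 7, 3, 3, 8]
Counts: [1, 0, 0, 2, 0, 0, 0, 2, 1, 0]

Sorted: [0, 3, 3, 7, 7, 8]


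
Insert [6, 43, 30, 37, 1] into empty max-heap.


Insert 6: [6]
Insert 43: [43, 6]
Insert 30: [43, 6, 30]
Insert 37: [43, 37, 30, 6]
Insert 1: [43, 37, 30, 6, 1]

Final heap: [43, 37, 30, 6, 1]


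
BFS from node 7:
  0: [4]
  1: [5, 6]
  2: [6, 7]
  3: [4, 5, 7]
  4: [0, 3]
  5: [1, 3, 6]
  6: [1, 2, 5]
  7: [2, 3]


Visit 7, enqueue [2, 3]
Visit 2, enqueue [6]
Visit 3, enqueue [4, 5]
Visit 6, enqueue [1]
Visit 4, enqueue [0]
Visit 5, enqueue []
Visit 1, enqueue []
Visit 0, enqueue []

BFS order: [7, 2, 3, 6, 4, 5, 1, 0]


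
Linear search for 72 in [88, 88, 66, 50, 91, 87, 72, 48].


i=0: 88!=72
i=1: 88!=72
i=2: 66!=72
i=3: 50!=72
i=4: 91!=72
i=5: 87!=72
i=6: 72==72 found!

Found at 6, 7 comps


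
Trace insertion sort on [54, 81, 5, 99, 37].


Initial: [54, 81, 5, 99, 37]
Insert 81: [54, 81, 5, 99, 37]
Insert 5: [5, 54, 81, 99, 37]
Insert 99: [5, 54, 81, 99, 37]
Insert 37: [5, 37, 54, 81, 99]

Sorted: [5, 37, 54, 81, 99]


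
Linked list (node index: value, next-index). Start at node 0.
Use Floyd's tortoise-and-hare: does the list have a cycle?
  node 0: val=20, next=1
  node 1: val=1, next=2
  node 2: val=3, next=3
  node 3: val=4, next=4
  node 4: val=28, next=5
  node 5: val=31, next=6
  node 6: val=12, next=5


Floyd's tortoise (slow, +1) and hare (fast, +2):
  init: slow=0, fast=0
  step 1: slow=1, fast=2
  step 2: slow=2, fast=4
  step 3: slow=3, fast=6
  step 4: slow=4, fast=6
  step 5: slow=5, fast=6
  step 6: slow=6, fast=6
  slow == fast at node 6: cycle detected

Cycle: yes


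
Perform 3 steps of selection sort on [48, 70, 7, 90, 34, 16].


Initial: [48, 70, 7, 90, 34, 16]
Step 1: min=7 at 2
  Swap: [7, 70, 48, 90, 34, 16]
Step 2: min=16 at 5
  Swap: [7, 16, 48, 90, 34, 70]
Step 3: min=34 at 4
  Swap: [7, 16, 34, 90, 48, 70]

After 3 steps: [7, 16, 34, 90, 48, 70]


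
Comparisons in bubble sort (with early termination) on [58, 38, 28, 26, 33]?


Algorithm: bubble sort (with early termination)
Input: [58, 38, 28, 26, 33]
Sorted: [26, 28, 33, 38, 58]

10


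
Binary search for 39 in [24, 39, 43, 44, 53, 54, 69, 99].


Step 1: lo=0, hi=7, mid=3, val=44
Step 2: lo=0, hi=2, mid=1, val=39

Found at index 1


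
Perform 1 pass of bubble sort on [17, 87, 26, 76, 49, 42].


Initial: [17, 87, 26, 76, 49, 42]
Pass 1: [17, 26, 76, 49, 42, 87] (4 swaps)

After 1 pass: [17, 26, 76, 49, 42, 87]


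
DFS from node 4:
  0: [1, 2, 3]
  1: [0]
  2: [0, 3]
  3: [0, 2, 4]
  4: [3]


Visit 4, push [3]
Visit 3, push [2, 0]
Visit 0, push [2, 1]
Visit 1, push []
Visit 2, push []

DFS order: [4, 3, 0, 1, 2]


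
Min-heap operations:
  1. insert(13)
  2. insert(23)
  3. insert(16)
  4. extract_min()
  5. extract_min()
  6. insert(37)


insert(13) -> [13]
insert(23) -> [13, 23]
insert(16) -> [13, 23, 16]
extract_min()->13, [16, 23]
extract_min()->16, [23]
insert(37) -> [23, 37]

Final heap: [23, 37]


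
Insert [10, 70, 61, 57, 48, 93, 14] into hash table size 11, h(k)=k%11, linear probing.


Insert 10: h=10 -> slot 10
Insert 70: h=4 -> slot 4
Insert 61: h=6 -> slot 6
Insert 57: h=2 -> slot 2
Insert 48: h=4, 1 probes -> slot 5
Insert 93: h=5, 2 probes -> slot 7
Insert 14: h=3 -> slot 3

Table: [None, None, 57, 14, 70, 48, 61, 93, None, None, 10]


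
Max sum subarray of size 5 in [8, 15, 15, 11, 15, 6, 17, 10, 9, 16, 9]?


[0:5]: 64
[1:6]: 62
[2:7]: 64
[3:8]: 59
[4:9]: 57
[5:10]: 58
[6:11]: 61

Max: 64 at [0:5]


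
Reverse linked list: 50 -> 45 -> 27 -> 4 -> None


Step 1: curr=50, set curr.next=prev(None) | reversed so far: 50
Step 2: curr=45, set curr.next=prev(50) | reversed so far: 45 -> 50
Step 3: curr=27, set curr.next=prev(45) | reversed so far: 27 -> 45 -> 50
Step 4: curr=4, set curr.next=prev(27) | reversed so far: 4 -> 27 -> 45 -> 50

4 -> 27 -> 45 -> 50 -> None


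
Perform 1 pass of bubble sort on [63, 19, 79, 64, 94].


Initial: [63, 19, 79, 64, 94]
Pass 1: [19, 63, 64, 79, 94] (2 swaps)

After 1 pass: [19, 63, 64, 79, 94]


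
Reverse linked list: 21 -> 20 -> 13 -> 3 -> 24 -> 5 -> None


Step 1: curr=21, set curr.next=prev(None) | reversed so far: 21
Step 2: curr=20, set curr.next=prev(21) | reversed so far: 20 -> 21
Step 3: curr=13, set curr.next=prev(20) | reversed so far: 13 -> 20 -> 21
Step 4: curr=3, set curr.next=prev(13) | reversed so far: 3 -> 13 -> 20 -> 21
Step 5: curr=24, set curr.next=prev(3) | reversed so far: 24 -> 3 -> 13 -> 20 -> 21
Step 6: curr=5, set curr.next=prev(24) | reversed so far: 5 -> 24 -> 3 -> 13 -> 20 -> 21

5 -> 24 -> 3 -> 13 -> 20 -> 21 -> None


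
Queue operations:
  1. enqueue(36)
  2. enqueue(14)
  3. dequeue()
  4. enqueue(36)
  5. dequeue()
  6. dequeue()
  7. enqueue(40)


enqueue(36) -> [36]
enqueue(14) -> [36, 14]
dequeue()->36, [14]
enqueue(36) -> [14, 36]
dequeue()->14, [36]
dequeue()->36, []
enqueue(40) -> [40]

Final queue: [40]


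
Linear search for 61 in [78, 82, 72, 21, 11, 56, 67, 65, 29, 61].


i=0: 78!=61
i=1: 82!=61
i=2: 72!=61
i=3: 21!=61
i=4: 11!=61
i=5: 56!=61
i=6: 67!=61
i=7: 65!=61
i=8: 29!=61
i=9: 61==61 found!

Found at 9, 10 comps


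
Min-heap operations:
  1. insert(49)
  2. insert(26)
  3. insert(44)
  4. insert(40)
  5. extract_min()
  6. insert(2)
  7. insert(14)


insert(49) -> [49]
insert(26) -> [26, 49]
insert(44) -> [26, 49, 44]
insert(40) -> [26, 40, 44, 49]
extract_min()->26, [40, 49, 44]
insert(2) -> [2, 40, 44, 49]
insert(14) -> [2, 14, 44, 49, 40]

Final heap: [2, 14, 44, 49, 40]


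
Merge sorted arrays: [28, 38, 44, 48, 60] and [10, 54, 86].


Take 10 from B
Take 28 from A
Take 38 from A
Take 44 from A
Take 48 from A
Take 54 from B
Take 60 from A

Merged: [10, 28, 38, 44, 48, 54, 60, 86]


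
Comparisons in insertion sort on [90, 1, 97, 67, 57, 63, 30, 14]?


Algorithm: insertion sort
Input: [90, 1, 97, 67, 57, 63, 30, 14]
Sorted: [1, 14, 30, 57, 63, 67, 90, 97]

26


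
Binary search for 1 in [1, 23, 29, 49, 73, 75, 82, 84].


Step 1: lo=0, hi=7, mid=3, val=49
Step 2: lo=0, hi=2, mid=1, val=23
Step 3: lo=0, hi=0, mid=0, val=1

Found at index 0


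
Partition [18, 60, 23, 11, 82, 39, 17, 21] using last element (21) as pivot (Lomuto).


Pivot: 21
  18 <= 21: advance i (no swap)
  11 <= 21: swap -> [18, 11, 23, 60, 82, 39, 17, 21]
  17 <= 21: swap -> [18, 11, 17, 60, 82, 39, 23, 21]
Place pivot at 3: [18, 11, 17, 21, 82, 39, 23, 60]

Partitioned: [18, 11, 17, 21, 82, 39, 23, 60]


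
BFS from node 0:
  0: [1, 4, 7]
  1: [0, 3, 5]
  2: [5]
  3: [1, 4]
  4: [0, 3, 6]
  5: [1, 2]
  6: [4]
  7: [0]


Visit 0, enqueue [1, 4, 7]
Visit 1, enqueue [3, 5]
Visit 4, enqueue [6]
Visit 7, enqueue []
Visit 3, enqueue []
Visit 5, enqueue [2]
Visit 6, enqueue []
Visit 2, enqueue []

BFS order: [0, 1, 4, 7, 3, 5, 6, 2]


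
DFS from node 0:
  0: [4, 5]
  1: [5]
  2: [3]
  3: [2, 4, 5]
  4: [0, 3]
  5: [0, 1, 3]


Visit 0, push [5, 4]
Visit 4, push [3]
Visit 3, push [5, 2]
Visit 2, push []
Visit 5, push [1]
Visit 1, push []

DFS order: [0, 4, 3, 2, 5, 1]


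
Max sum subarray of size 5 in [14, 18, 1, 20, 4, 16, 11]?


[0:5]: 57
[1:6]: 59
[2:7]: 52

Max: 59 at [1:6]


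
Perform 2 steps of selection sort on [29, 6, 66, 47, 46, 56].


Initial: [29, 6, 66, 47, 46, 56]
Step 1: min=6 at 1
  Swap: [6, 29, 66, 47, 46, 56]
Step 2: min=29 at 1
  Swap: [6, 29, 66, 47, 46, 56]

After 2 steps: [6, 29, 66, 47, 46, 56]


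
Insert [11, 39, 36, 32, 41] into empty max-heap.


Insert 11: [11]
Insert 39: [39, 11]
Insert 36: [39, 11, 36]
Insert 32: [39, 32, 36, 11]
Insert 41: [41, 39, 36, 11, 32]

Final heap: [41, 39, 36, 11, 32]


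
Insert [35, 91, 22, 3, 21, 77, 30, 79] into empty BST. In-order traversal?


Insert 35: root
Insert 91: R from 35
Insert 22: L from 35
Insert 3: L from 35 -> L from 22
Insert 21: L from 35 -> L from 22 -> R from 3
Insert 77: R from 35 -> L from 91
Insert 30: L from 35 -> R from 22
Insert 79: R from 35 -> L from 91 -> R from 77

In-order: [3, 21, 22, 30, 35, 77, 79, 91]


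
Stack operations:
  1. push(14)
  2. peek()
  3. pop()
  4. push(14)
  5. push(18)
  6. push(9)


push(14) -> [14]
peek()->14
pop()->14, []
push(14) -> [14]
push(18) -> [14, 18]
push(9) -> [14, 18, 9]

Final stack: [14, 18, 9]


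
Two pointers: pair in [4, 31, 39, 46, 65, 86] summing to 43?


lo=0(4)+hi=5(86)=90
lo=0(4)+hi=4(65)=69
lo=0(4)+hi=3(46)=50
lo=0(4)+hi=2(39)=43

Yes: 4+39=43


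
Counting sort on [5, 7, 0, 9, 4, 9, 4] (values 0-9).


Input: [5, 7, 0, 9, 4, 9, 4]
Counts: [1, 0, 0, 0, 2, 1, 0, 1, 0, 2]

Sorted: [0, 4, 4, 5, 7, 9, 9]


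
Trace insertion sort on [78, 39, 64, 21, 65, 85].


Initial: [78, 39, 64, 21, 65, 85]
Insert 39: [39, 78, 64, 21, 65, 85]
Insert 64: [39, 64, 78, 21, 65, 85]
Insert 21: [21, 39, 64, 78, 65, 85]
Insert 65: [21, 39, 64, 65, 78, 85]
Insert 85: [21, 39, 64, 65, 78, 85]

Sorted: [21, 39, 64, 65, 78, 85]


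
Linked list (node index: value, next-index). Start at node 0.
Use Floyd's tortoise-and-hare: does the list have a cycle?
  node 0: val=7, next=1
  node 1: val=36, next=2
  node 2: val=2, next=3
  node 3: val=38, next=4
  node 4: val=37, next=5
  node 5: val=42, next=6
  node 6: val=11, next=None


Floyd's tortoise (slow, +1) and hare (fast, +2):
  init: slow=0, fast=0
  step 1: slow=1, fast=2
  step 2: slow=2, fast=4
  step 3: slow=3, fast=6
  step 4: fast -> None, no cycle

Cycle: no


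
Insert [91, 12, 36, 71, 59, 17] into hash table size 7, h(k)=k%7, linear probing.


Insert 91: h=0 -> slot 0
Insert 12: h=5 -> slot 5
Insert 36: h=1 -> slot 1
Insert 71: h=1, 1 probes -> slot 2
Insert 59: h=3 -> slot 3
Insert 17: h=3, 1 probes -> slot 4

Table: [91, 36, 71, 59, 17, 12, None]


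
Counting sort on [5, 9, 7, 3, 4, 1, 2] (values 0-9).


Input: [5, 9, 7, 3, 4, 1, 2]
Counts: [0, 1, 1, 1, 1, 1, 0, 1, 0, 1]

Sorted: [1, 2, 3, 4, 5, 7, 9]


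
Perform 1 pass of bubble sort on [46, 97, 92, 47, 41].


Initial: [46, 97, 92, 47, 41]
Pass 1: [46, 92, 47, 41, 97] (3 swaps)

After 1 pass: [46, 92, 47, 41, 97]


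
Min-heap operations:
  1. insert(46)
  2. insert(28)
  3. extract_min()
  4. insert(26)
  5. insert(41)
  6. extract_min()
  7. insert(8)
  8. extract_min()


insert(46) -> [46]
insert(28) -> [28, 46]
extract_min()->28, [46]
insert(26) -> [26, 46]
insert(41) -> [26, 46, 41]
extract_min()->26, [41, 46]
insert(8) -> [8, 46, 41]
extract_min()->8, [41, 46]

Final heap: [41, 46]


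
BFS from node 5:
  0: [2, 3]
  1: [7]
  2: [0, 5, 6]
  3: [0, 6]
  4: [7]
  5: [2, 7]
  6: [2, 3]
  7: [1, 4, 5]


Visit 5, enqueue [2, 7]
Visit 2, enqueue [0, 6]
Visit 7, enqueue [1, 4]
Visit 0, enqueue [3]
Visit 6, enqueue []
Visit 1, enqueue []
Visit 4, enqueue []
Visit 3, enqueue []

BFS order: [5, 2, 7, 0, 6, 1, 4, 3]


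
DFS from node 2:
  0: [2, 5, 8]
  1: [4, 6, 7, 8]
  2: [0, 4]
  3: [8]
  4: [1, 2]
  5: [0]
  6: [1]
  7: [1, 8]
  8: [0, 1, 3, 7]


Visit 2, push [4, 0]
Visit 0, push [8, 5]
Visit 5, push []
Visit 8, push [7, 3, 1]
Visit 1, push [7, 6, 4]
Visit 4, push []
Visit 6, push []
Visit 7, push []
Visit 3, push []

DFS order: [2, 0, 5, 8, 1, 4, 6, 7, 3]


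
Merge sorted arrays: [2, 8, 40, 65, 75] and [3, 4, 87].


Take 2 from A
Take 3 from B
Take 4 from B
Take 8 from A
Take 40 from A
Take 65 from A
Take 75 from A

Merged: [2, 3, 4, 8, 40, 65, 75, 87]


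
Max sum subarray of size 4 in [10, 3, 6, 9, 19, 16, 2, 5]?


[0:4]: 28
[1:5]: 37
[2:6]: 50
[3:7]: 46
[4:8]: 42

Max: 50 at [2:6]


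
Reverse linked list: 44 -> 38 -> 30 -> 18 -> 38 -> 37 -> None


Step 1: curr=44, set curr.next=prev(None) | reversed so far: 44
Step 2: curr=38, set curr.next=prev(44) | reversed so far: 38 -> 44
Step 3: curr=30, set curr.next=prev(38) | reversed so far: 30 -> 38 -> 44
Step 4: curr=18, set curr.next=prev(30) | reversed so far: 18 -> 30 -> 38 -> 44
Step 5: curr=38, set curr.next=prev(18) | reversed so far: 38 -> 18 -> 30 -> 38 -> 44
Step 6: curr=37, set curr.next=prev(38) | reversed so far: 37 -> 38 -> 18 -> 30 -> 38 -> 44

37 -> 38 -> 18 -> 30 -> 38 -> 44 -> None


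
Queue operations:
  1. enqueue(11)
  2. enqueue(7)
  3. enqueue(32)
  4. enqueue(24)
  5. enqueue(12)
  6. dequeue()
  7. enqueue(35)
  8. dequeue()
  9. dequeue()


enqueue(11) -> [11]
enqueue(7) -> [11, 7]
enqueue(32) -> [11, 7, 32]
enqueue(24) -> [11, 7, 32, 24]
enqueue(12) -> [11, 7, 32, 24, 12]
dequeue()->11, [7, 32, 24, 12]
enqueue(35) -> [7, 32, 24, 12, 35]
dequeue()->7, [32, 24, 12, 35]
dequeue()->32, [24, 12, 35]

Final queue: [24, 12, 35]


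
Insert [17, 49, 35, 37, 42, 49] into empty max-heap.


Insert 17: [17]
Insert 49: [49, 17]
Insert 35: [49, 17, 35]
Insert 37: [49, 37, 35, 17]
Insert 42: [49, 42, 35, 17, 37]
Insert 49: [49, 42, 49, 17, 37, 35]

Final heap: [49, 42, 49, 17, 37, 35]


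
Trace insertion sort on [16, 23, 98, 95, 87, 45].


Initial: [16, 23, 98, 95, 87, 45]
Insert 23: [16, 23, 98, 95, 87, 45]
Insert 98: [16, 23, 98, 95, 87, 45]
Insert 95: [16, 23, 95, 98, 87, 45]
Insert 87: [16, 23, 87, 95, 98, 45]
Insert 45: [16, 23, 45, 87, 95, 98]

Sorted: [16, 23, 45, 87, 95, 98]


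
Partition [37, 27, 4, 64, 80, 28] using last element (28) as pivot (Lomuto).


Pivot: 28
  27 <= 28: swap -> [27, 37, 4, 64, 80, 28]
  4 <= 28: swap -> [27, 4, 37, 64, 80, 28]
Place pivot at 2: [27, 4, 28, 64, 80, 37]

Partitioned: [27, 4, 28, 64, 80, 37]


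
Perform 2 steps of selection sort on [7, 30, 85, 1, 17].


Initial: [7, 30, 85, 1, 17]
Step 1: min=1 at 3
  Swap: [1, 30, 85, 7, 17]
Step 2: min=7 at 3
  Swap: [1, 7, 85, 30, 17]

After 2 steps: [1, 7, 85, 30, 17]


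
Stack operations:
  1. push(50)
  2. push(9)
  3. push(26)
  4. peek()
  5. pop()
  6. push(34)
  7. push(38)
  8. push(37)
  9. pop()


push(50) -> [50]
push(9) -> [50, 9]
push(26) -> [50, 9, 26]
peek()->26
pop()->26, [50, 9]
push(34) -> [50, 9, 34]
push(38) -> [50, 9, 34, 38]
push(37) -> [50, 9, 34, 38, 37]
pop()->37, [50, 9, 34, 38]

Final stack: [50, 9, 34, 38]


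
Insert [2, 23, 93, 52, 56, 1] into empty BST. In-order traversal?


Insert 2: root
Insert 23: R from 2
Insert 93: R from 2 -> R from 23
Insert 52: R from 2 -> R from 23 -> L from 93
Insert 56: R from 2 -> R from 23 -> L from 93 -> R from 52
Insert 1: L from 2

In-order: [1, 2, 23, 52, 56, 93]


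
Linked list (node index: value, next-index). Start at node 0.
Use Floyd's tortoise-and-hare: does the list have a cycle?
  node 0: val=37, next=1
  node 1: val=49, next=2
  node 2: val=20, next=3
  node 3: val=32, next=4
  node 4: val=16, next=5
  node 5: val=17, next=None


Floyd's tortoise (slow, +1) and hare (fast, +2):
  init: slow=0, fast=0
  step 1: slow=1, fast=2
  step 2: slow=2, fast=4
  step 3: fast 4->5->None, no cycle

Cycle: no


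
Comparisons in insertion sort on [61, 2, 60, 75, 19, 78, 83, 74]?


Algorithm: insertion sort
Input: [61, 2, 60, 75, 19, 78, 83, 74]
Sorted: [2, 19, 60, 61, 74, 75, 78, 83]

14


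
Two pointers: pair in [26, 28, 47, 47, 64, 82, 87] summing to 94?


lo=0(26)+hi=6(87)=113
lo=0(26)+hi=5(82)=108
lo=0(26)+hi=4(64)=90
lo=1(28)+hi=4(64)=92
lo=2(47)+hi=4(64)=111
lo=2(47)+hi=3(47)=94

Yes: 47+47=94


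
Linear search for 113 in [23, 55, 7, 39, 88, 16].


i=0: 23!=113
i=1: 55!=113
i=2: 7!=113
i=3: 39!=113
i=4: 88!=113
i=5: 16!=113

Not found, 6 comps


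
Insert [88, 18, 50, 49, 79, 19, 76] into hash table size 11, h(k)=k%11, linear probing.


Insert 88: h=0 -> slot 0
Insert 18: h=7 -> slot 7
Insert 50: h=6 -> slot 6
Insert 49: h=5 -> slot 5
Insert 79: h=2 -> slot 2
Insert 19: h=8 -> slot 8
Insert 76: h=10 -> slot 10

Table: [88, None, 79, None, None, 49, 50, 18, 19, None, 76]


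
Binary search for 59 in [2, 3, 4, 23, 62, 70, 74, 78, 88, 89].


Step 1: lo=0, hi=9, mid=4, val=62
Step 2: lo=0, hi=3, mid=1, val=3
Step 3: lo=2, hi=3, mid=2, val=4
Step 4: lo=3, hi=3, mid=3, val=23

Not found


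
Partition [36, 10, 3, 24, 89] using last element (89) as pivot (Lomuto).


Pivot: 89
  36 <= 89: advance i (no swap)
  10 <= 89: advance i (no swap)
  3 <= 89: advance i (no swap)
  24 <= 89: advance i (no swap)
Place pivot at 4: [36, 10, 3, 24, 89]

Partitioned: [36, 10, 3, 24, 89]


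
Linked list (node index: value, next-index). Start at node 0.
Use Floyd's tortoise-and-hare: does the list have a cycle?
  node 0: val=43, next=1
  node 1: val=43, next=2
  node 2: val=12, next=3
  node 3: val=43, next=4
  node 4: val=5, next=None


Floyd's tortoise (slow, +1) and hare (fast, +2):
  init: slow=0, fast=0
  step 1: slow=1, fast=2
  step 2: slow=2, fast=4
  step 3: fast -> None, no cycle

Cycle: no


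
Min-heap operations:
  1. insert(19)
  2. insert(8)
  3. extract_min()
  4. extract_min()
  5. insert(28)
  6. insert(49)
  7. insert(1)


insert(19) -> [19]
insert(8) -> [8, 19]
extract_min()->8, [19]
extract_min()->19, []
insert(28) -> [28]
insert(49) -> [28, 49]
insert(1) -> [1, 49, 28]

Final heap: [1, 49, 28]


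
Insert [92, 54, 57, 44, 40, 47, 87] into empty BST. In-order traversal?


Insert 92: root
Insert 54: L from 92
Insert 57: L from 92 -> R from 54
Insert 44: L from 92 -> L from 54
Insert 40: L from 92 -> L from 54 -> L from 44
Insert 47: L from 92 -> L from 54 -> R from 44
Insert 87: L from 92 -> R from 54 -> R from 57

In-order: [40, 44, 47, 54, 57, 87, 92]


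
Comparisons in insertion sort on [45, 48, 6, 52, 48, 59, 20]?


Algorithm: insertion sort
Input: [45, 48, 6, 52, 48, 59, 20]
Sorted: [6, 20, 45, 48, 48, 52, 59]

13


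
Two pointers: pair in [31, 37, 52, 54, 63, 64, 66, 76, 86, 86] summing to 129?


lo=0(31)+hi=9(86)=117
lo=1(37)+hi=9(86)=123
lo=2(52)+hi=9(86)=138
lo=2(52)+hi=8(86)=138
lo=2(52)+hi=7(76)=128
lo=3(54)+hi=7(76)=130
lo=3(54)+hi=6(66)=120
lo=4(63)+hi=6(66)=129

Yes: 63+66=129


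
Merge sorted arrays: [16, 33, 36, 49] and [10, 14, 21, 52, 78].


Take 10 from B
Take 14 from B
Take 16 from A
Take 21 from B
Take 33 from A
Take 36 from A
Take 49 from A

Merged: [10, 14, 16, 21, 33, 36, 49, 52, 78]


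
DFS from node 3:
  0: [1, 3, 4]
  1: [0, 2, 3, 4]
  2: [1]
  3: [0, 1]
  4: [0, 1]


Visit 3, push [1, 0]
Visit 0, push [4, 1]
Visit 1, push [4, 2]
Visit 2, push []
Visit 4, push []

DFS order: [3, 0, 1, 2, 4]


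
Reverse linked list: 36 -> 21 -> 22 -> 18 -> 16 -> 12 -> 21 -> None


Step 1: curr=36, set curr.next=prev(None) | reversed so far: 36
Step 2: curr=21, set curr.next=prev(36) | reversed so far: 21 -> 36
Step 3: curr=22, set curr.next=prev(21) | reversed so far: 22 -> 21 -> 36
Step 4: curr=18, set curr.next=prev(22) | reversed so far: 18 -> 22 -> 21 -> 36
Step 5: curr=16, set curr.next=prev(18) | reversed so far: 16 -> 18 -> 22 -> 21 -> 36
Step 6: curr=12, set curr.next=prev(16) | reversed so far: 12 -> 16 -> 18 -> 22 -> 21 -> 36
Step 7: curr=21, set curr.next=prev(12) | reversed so far: 21 -> 12 -> 16 -> 18 -> 22 -> 21 -> 36

21 -> 12 -> 16 -> 18 -> 22 -> 21 -> 36 -> None


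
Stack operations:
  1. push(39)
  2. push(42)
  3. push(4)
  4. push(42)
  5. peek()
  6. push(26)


push(39) -> [39]
push(42) -> [39, 42]
push(4) -> [39, 42, 4]
push(42) -> [39, 42, 4, 42]
peek()->42
push(26) -> [39, 42, 4, 42, 26]

Final stack: [39, 42, 4, 42, 26]


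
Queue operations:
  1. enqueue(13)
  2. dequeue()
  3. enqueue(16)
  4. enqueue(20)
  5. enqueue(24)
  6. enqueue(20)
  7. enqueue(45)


enqueue(13) -> [13]
dequeue()->13, []
enqueue(16) -> [16]
enqueue(20) -> [16, 20]
enqueue(24) -> [16, 20, 24]
enqueue(20) -> [16, 20, 24, 20]
enqueue(45) -> [16, 20, 24, 20, 45]

Final queue: [16, 20, 24, 20, 45]


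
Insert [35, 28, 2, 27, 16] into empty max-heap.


Insert 35: [35]
Insert 28: [35, 28]
Insert 2: [35, 28, 2]
Insert 27: [35, 28, 2, 27]
Insert 16: [35, 28, 2, 27, 16]

Final heap: [35, 28, 2, 27, 16]


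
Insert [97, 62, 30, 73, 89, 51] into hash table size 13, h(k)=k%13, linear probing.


Insert 97: h=6 -> slot 6
Insert 62: h=10 -> slot 10
Insert 30: h=4 -> slot 4
Insert 73: h=8 -> slot 8
Insert 89: h=11 -> slot 11
Insert 51: h=12 -> slot 12

Table: [None, None, None, None, 30, None, 97, None, 73, None, 62, 89, 51]


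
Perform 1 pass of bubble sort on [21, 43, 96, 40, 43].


Initial: [21, 43, 96, 40, 43]
Pass 1: [21, 43, 40, 43, 96] (2 swaps)

After 1 pass: [21, 43, 40, 43, 96]


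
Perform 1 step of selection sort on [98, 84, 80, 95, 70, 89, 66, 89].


Initial: [98, 84, 80, 95, 70, 89, 66, 89]
Step 1: min=66 at 6
  Swap: [66, 84, 80, 95, 70, 89, 98, 89]

After 1 step: [66, 84, 80, 95, 70, 89, 98, 89]


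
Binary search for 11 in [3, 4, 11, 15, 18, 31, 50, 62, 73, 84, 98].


Step 1: lo=0, hi=10, mid=5, val=31
Step 2: lo=0, hi=4, mid=2, val=11

Found at index 2


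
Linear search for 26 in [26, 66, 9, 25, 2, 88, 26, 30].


i=0: 26==26 found!

Found at 0, 1 comps


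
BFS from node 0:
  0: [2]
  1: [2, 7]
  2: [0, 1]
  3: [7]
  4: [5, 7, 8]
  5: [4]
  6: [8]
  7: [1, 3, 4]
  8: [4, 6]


Visit 0, enqueue [2]
Visit 2, enqueue [1]
Visit 1, enqueue [7]
Visit 7, enqueue [3, 4]
Visit 3, enqueue []
Visit 4, enqueue [5, 8]
Visit 5, enqueue []
Visit 8, enqueue [6]
Visit 6, enqueue []

BFS order: [0, 2, 1, 7, 3, 4, 5, 8, 6]
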